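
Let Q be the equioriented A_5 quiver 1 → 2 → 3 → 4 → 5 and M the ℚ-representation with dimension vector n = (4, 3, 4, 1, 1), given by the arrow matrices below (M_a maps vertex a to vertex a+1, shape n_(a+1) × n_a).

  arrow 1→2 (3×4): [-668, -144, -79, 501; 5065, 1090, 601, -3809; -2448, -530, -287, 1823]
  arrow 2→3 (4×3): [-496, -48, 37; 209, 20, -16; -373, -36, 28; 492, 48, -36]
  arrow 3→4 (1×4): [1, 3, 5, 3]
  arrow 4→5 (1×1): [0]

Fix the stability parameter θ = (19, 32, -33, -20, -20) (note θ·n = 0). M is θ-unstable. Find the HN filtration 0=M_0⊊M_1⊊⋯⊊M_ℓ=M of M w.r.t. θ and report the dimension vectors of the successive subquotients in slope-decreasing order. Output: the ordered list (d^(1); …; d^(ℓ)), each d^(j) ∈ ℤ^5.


Barcode: M ≅ I[1,1], I[1,2], I[1,3], I[1,4], I[3,3]^2, I[5,5]. HN layers by μ_θ (6 steps, strictly decreasing):
  μ^(1)=32; μ^(2)=19; μ^(3)=6; μ^(4)=-1/2; μ^(5)=-20; μ^(6)=-33

((0, 1, 0, 0, 0); (2, 0, 0, 0, 0); (1, 1, 1, 0, 0); (1, 1, 1, 1, 0); (0, 0, 0, 0, 1); (0, 0, 2, 0, 0))


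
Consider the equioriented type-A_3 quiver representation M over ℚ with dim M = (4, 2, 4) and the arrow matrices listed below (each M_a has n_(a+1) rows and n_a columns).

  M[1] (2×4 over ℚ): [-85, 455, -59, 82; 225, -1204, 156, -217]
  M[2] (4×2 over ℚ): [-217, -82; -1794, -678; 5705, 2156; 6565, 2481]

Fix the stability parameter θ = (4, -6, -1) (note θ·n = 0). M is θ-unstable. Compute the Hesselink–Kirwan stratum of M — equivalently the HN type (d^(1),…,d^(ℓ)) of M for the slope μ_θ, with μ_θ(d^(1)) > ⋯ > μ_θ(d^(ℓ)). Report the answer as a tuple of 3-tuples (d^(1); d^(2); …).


Barcode: M ≅ I[1,1]^2, I[1,3]^2, I[3,3]^2. HN layers by μ_θ (2 steps, strictly decreasing):
  μ^(1)=4; μ^(2)=-1

((2, 0, 0); (2, 2, 4))


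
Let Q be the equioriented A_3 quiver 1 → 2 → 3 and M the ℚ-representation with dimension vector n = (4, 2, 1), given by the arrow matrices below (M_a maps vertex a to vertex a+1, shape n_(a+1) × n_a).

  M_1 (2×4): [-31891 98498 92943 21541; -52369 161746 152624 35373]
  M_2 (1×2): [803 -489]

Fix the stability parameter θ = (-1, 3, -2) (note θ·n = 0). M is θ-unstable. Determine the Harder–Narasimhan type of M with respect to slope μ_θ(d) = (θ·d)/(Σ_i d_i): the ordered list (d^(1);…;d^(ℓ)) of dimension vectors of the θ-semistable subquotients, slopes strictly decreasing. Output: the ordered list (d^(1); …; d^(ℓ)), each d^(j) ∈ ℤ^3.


Barcode: M ≅ I[1,1]^2, I[1,2], I[1,3]. HN layers by μ_θ (3 steps, strictly decreasing):
  μ^(1)=3; μ^(2)=1/2; μ^(3)=-1

((0, 1, 0); (0, 1, 1); (4, 0, 0))


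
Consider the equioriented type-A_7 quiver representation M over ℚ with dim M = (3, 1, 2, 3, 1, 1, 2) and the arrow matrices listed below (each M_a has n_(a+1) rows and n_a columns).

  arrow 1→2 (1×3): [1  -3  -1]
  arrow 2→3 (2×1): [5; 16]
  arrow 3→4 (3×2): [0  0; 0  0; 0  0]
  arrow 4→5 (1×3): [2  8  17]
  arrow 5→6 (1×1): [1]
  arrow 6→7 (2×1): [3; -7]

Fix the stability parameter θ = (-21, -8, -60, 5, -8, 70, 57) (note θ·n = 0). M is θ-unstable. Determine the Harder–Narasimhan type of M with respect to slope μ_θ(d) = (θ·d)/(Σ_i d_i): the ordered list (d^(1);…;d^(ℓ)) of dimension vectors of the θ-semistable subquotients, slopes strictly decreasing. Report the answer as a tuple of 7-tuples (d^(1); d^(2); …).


Interval decomposition of M: I[1,1]^2, I[1,3], I[3,3], I[4,4]^2, I[4,7], I[7,7].
HN type (ℓ=7): μ^(1)=127/2; μ^(2)=57; μ^(3)=5; μ^(4)=-3/2; μ^(5)=-21; μ^(6)=-89/3; μ^(7)=-60

((0, 0, 0, 0, 0, 1, 1); (0, 0, 0, 0, 0, 0, 1); (0, 0, 0, 2, 0, 0, 0); (0, 0, 0, 1, 1, 0, 0); (2, 0, 0, 0, 0, 0, 0); (1, 1, 1, 0, 0, 0, 0); (0, 0, 1, 0, 0, 0, 0))


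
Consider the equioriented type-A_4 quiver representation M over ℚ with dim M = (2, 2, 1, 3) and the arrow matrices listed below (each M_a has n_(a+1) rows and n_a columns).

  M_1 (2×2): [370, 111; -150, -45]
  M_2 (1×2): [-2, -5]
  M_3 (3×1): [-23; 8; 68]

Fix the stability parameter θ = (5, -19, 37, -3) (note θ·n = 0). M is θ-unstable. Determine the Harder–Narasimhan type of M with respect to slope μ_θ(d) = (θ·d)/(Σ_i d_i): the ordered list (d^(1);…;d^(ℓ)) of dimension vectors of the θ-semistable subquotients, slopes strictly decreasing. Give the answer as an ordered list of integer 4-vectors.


Interval decomposition of M: I[1,1], I[1,4], I[2,2], I[4,4]^2.
HN type (ℓ=5): μ^(1)=17; μ^(2)=5; μ^(3)=-3; μ^(4)=-7; μ^(5)=-19

((0, 0, 1, 1); (1, 0, 0, 0); (0, 0, 0, 2); (1, 1, 0, 0); (0, 1, 0, 0))


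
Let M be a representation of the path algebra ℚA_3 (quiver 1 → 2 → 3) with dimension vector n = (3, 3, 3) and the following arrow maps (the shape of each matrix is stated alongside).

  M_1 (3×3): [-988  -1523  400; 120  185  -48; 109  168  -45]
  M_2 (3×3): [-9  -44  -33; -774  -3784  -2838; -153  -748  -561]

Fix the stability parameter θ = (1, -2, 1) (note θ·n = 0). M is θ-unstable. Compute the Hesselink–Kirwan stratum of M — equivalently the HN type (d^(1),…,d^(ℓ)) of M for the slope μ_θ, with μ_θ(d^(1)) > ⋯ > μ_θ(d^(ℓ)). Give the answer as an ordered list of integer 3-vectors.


Via rank(M_{q-1}∘⋯∘M_p): M ≅ I[1,2]^2, I[1,3], I[3,3]^2.
μ_θ-semistable layers: μ^(1)=1; μ^(2)=-1/2

((0, 0, 3); (3, 3, 0))


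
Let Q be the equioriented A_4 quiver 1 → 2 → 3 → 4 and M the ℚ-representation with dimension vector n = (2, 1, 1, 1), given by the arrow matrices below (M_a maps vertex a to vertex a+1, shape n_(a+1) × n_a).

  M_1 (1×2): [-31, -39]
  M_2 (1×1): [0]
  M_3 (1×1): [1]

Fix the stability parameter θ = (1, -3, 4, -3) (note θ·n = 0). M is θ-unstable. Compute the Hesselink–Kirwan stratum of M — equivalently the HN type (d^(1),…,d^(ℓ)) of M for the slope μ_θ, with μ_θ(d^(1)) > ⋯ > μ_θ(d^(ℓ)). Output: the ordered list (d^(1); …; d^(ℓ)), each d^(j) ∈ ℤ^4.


Interval decomposition of M: I[1,1], I[1,2], I[3,4].
HN type (ℓ=3): μ^(1)=1; μ^(2)=1/2; μ^(3)=-1

((1, 0, 0, 0); (0, 0, 1, 1); (1, 1, 0, 0))


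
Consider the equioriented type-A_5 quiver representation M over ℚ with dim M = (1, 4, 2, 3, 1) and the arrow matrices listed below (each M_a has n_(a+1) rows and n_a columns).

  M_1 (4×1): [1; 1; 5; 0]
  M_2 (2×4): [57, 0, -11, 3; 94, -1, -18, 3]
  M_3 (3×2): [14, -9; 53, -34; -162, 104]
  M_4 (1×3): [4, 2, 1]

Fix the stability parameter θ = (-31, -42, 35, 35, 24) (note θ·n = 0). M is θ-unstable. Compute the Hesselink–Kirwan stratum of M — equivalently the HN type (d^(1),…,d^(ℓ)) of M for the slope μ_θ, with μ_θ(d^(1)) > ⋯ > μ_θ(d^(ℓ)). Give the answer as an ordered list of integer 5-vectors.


Barcode: M ≅ I[1,4], I[2,2]^2, I[2,4], I[4,5]. HN layers by μ_θ (4 steps, strictly decreasing):
  μ^(1)=35; μ^(2)=59/2; μ^(3)=-73/2; μ^(4)=-42

((0, 0, 2, 2, 0); (0, 0, 0, 1, 1); (1, 1, 0, 0, 0); (0, 3, 0, 0, 0))


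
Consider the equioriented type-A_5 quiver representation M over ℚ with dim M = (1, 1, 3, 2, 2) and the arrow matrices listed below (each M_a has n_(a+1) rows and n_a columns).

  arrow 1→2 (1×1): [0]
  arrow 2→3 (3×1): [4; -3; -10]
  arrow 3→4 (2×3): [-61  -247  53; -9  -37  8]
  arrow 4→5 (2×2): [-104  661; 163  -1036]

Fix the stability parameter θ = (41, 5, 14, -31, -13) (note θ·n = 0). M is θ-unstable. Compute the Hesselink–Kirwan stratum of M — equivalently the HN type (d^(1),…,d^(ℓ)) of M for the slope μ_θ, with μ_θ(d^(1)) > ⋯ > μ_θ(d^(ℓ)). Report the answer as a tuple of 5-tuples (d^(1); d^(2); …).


Interval decomposition of M: I[1,1], I[2,5], I[3,3], I[3,5].
HN type (ℓ=4): μ^(1)=41; μ^(2)=14; μ^(3)=-25/4; μ^(4)=-10

((1, 0, 0, 0, 0); (0, 0, 1, 0, 0); (0, 1, 1, 1, 1); (0, 0, 1, 1, 1))


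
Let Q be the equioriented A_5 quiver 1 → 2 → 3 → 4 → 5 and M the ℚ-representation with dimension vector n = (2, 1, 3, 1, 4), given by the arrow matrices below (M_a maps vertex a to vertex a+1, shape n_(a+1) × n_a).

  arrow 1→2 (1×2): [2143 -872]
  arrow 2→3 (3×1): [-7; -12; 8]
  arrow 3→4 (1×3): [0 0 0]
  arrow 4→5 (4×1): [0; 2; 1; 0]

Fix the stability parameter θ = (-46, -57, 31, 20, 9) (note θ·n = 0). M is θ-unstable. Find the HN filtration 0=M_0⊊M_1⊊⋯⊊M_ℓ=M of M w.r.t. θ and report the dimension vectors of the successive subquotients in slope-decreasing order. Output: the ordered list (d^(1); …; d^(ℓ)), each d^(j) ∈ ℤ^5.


Interval decomposition of M: I[1,1], I[1,3], I[3,3]^2, I[4,5], I[5,5]^3.
HN type (ℓ=5): μ^(1)=31; μ^(2)=29/2; μ^(3)=9; μ^(4)=-46; μ^(5)=-103/2

((0, 0, 3, 0, 0); (0, 0, 0, 1, 1); (0, 0, 0, 0, 3); (1, 0, 0, 0, 0); (1, 1, 0, 0, 0))


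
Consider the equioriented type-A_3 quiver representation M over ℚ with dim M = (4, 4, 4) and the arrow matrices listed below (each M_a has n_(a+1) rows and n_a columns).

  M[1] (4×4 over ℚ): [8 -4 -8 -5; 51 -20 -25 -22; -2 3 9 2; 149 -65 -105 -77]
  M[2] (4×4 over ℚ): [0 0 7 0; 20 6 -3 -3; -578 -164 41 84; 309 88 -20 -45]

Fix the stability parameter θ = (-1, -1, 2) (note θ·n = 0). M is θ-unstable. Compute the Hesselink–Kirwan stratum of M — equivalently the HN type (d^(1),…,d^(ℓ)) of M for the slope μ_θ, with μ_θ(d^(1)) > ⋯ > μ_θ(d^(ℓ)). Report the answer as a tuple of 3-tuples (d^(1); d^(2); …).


Interval decomposition of M: I[1,2], I[1,3]^3, I[3,3].
HN type (ℓ=2): μ^(1)=2; μ^(2)=-1

((0, 0, 4); (4, 4, 0))


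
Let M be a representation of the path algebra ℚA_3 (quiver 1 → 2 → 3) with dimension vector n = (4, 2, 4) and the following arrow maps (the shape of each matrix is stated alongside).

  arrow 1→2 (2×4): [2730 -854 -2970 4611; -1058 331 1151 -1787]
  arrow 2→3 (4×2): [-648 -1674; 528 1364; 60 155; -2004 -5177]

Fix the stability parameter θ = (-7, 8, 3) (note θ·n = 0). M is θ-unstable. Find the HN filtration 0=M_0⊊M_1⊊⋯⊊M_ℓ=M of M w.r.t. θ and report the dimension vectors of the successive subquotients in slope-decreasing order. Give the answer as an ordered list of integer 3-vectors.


Interval decomposition of M: I[1,1]^2, I[1,2], I[1,3], I[3,3]^3.
HN type (ℓ=4): μ^(1)=8; μ^(2)=11/2; μ^(3)=3; μ^(4)=-7

((0, 1, 0); (0, 1, 1); (0, 0, 3); (4, 0, 0))


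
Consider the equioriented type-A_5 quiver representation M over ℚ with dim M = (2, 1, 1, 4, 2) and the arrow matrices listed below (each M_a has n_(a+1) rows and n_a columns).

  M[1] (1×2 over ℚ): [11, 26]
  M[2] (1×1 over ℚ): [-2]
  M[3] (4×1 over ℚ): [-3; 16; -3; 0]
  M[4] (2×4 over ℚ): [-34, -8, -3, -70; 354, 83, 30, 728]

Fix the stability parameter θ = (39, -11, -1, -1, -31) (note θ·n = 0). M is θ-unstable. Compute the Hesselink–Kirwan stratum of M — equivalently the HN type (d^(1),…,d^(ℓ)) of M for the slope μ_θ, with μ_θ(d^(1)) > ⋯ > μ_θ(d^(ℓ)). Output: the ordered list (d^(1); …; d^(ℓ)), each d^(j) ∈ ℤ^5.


Barcode: M ≅ I[1,1], I[1,5], I[4,4]^2, I[4,5]. HN layers by μ_θ (3 steps, strictly decreasing):
  μ^(1)=39; μ^(2)=-1; μ^(3)=-16

((1, 0, 0, 0, 0); (1, 1, 1, 3, 1); (0, 0, 0, 1, 1))


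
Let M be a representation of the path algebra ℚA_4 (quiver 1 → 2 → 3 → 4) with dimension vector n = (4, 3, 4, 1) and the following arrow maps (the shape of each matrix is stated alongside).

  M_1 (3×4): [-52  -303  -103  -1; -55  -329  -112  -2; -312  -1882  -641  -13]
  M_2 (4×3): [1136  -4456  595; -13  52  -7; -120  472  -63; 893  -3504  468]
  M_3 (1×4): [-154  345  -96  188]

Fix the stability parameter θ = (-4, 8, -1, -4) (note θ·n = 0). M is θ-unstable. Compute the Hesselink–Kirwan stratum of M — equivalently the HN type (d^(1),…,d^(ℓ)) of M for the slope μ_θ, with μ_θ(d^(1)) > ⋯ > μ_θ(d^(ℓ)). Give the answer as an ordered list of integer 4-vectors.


Interval decomposition of M: I[1,1], I[1,3]^2, I[1,4], I[3,3].
HN type (ℓ=4): μ^(1)=7/2; μ^(2)=1; μ^(3)=-1; μ^(4)=-4

((0, 2, 2, 0); (0, 1, 1, 1); (0, 0, 1, 0); (4, 0, 0, 0))


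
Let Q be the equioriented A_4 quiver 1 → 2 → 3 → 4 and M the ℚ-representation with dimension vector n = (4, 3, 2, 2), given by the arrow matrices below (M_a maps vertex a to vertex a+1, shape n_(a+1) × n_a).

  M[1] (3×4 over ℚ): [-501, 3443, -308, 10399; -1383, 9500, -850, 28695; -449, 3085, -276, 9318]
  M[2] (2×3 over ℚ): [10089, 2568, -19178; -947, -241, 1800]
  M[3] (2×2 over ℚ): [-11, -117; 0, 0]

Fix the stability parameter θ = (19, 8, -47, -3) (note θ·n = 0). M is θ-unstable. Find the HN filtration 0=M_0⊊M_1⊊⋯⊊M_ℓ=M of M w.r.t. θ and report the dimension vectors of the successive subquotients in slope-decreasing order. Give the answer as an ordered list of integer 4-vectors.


Via rank(M_{q-1}∘⋯∘M_p): M ≅ I[1,1], I[1,2], I[1,3], I[1,4], I[4,4].
μ_θ-semistable layers: μ^(1)=19; μ^(2)=27/2; μ^(3)=-3; μ^(4)=-20/3

((1, 0, 0, 0); (1, 1, 0, 0); (0, 0, 0, 2); (2, 2, 2, 0))


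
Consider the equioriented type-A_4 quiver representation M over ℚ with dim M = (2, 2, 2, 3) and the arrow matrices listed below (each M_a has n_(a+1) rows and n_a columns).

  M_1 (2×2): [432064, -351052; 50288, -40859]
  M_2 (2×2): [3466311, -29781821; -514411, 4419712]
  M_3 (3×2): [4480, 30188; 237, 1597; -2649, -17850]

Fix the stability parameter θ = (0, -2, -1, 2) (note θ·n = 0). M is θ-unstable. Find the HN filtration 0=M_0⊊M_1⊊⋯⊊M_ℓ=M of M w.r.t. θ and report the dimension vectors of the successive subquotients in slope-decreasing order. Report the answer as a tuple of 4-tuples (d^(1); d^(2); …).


Interval decomposition of M: I[1,1], I[1,4], I[2,4], I[4,4].
HN type (ℓ=4): μ^(1)=2; μ^(2)=0; μ^(3)=-1; μ^(4)=-2

((0, 0, 0, 3); (1, 0, 0, 0); (1, 1, 2, 0); (0, 1, 0, 0))


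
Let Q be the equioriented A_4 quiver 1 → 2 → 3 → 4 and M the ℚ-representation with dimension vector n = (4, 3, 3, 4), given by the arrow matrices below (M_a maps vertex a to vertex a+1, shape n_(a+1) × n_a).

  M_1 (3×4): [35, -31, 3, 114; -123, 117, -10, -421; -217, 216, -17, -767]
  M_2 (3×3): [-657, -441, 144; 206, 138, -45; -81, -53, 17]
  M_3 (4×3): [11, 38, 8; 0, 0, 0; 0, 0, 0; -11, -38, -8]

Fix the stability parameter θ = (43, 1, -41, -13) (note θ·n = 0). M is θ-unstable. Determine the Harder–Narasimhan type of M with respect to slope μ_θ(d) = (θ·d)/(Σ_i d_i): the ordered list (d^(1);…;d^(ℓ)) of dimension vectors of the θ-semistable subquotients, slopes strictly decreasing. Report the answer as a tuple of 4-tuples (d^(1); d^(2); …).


Interval decomposition of M: I[1,1], I[1,2], I[1,3], I[1,4], I[3,3], I[4,4]^3.
HN type (ℓ=6): μ^(1)=43; μ^(2)=22; μ^(3)=1; μ^(4)=-5/2; μ^(5)=-13; μ^(6)=-41

((1, 0, 0, 0); (1, 1, 0, 0); (1, 1, 1, 0); (1, 1, 1, 1); (0, 0, 0, 3); (0, 0, 1, 0))


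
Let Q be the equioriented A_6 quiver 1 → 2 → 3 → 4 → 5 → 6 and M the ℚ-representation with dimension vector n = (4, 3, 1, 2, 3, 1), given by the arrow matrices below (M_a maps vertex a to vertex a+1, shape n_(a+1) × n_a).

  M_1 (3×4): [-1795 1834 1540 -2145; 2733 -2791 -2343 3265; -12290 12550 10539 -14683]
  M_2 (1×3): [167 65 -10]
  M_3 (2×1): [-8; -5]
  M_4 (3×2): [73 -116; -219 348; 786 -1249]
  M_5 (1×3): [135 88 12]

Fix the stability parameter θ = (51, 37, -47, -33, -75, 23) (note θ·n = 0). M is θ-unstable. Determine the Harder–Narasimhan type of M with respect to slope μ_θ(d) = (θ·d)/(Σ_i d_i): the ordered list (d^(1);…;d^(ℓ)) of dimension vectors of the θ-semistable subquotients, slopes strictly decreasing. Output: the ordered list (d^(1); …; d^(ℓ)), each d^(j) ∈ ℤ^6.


Barcode: M ≅ I[1,1], I[1,2]^2, I[1,5], I[4,6], I[5,5]. HN layers by μ_θ (6 steps, strictly decreasing):
  μ^(1)=51; μ^(2)=44; μ^(3)=23; μ^(4)=-67/5; μ^(5)=-54; μ^(6)=-75

((1, 0, 0, 0, 0, 0); (2, 2, 0, 0, 0, 0); (0, 0, 0, 0, 0, 1); (1, 1, 1, 1, 1, 0); (0, 0, 0, 1, 1, 0); (0, 0, 0, 0, 1, 0))


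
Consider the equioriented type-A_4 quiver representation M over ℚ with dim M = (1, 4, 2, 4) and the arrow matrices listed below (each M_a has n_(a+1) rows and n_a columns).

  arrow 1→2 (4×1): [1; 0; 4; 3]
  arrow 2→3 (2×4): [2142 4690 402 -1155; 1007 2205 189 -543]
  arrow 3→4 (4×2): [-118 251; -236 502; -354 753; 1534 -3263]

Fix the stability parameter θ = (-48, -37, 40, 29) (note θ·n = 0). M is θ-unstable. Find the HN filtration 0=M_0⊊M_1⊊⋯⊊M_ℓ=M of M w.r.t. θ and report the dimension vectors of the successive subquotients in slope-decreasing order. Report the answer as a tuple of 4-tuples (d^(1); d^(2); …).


Barcode: M ≅ I[1,4], I[2,2]^2, I[2,3], I[4,4]^3. HN layers by μ_θ (5 steps, strictly decreasing):
  μ^(1)=40; μ^(2)=69/2; μ^(3)=29; μ^(4)=-37; μ^(5)=-48

((0, 0, 1, 0); (0, 0, 1, 1); (0, 0, 0, 3); (0, 4, 0, 0); (1, 0, 0, 0))


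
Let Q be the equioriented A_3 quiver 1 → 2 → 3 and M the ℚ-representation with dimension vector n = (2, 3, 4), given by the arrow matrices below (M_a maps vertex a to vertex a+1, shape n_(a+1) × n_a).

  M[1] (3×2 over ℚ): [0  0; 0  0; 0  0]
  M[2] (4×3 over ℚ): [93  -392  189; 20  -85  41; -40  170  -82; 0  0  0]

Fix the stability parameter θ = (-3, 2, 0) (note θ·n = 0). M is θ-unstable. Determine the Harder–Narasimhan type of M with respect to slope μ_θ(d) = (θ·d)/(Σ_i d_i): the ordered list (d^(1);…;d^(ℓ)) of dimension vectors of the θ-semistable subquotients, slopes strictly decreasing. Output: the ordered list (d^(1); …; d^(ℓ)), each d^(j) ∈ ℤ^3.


Via rank(M_{q-1}∘⋯∘M_p): M ≅ I[1,1]^2, I[2,2], I[2,3]^2, I[3,3]^2.
μ_θ-semistable layers: μ^(1)=2; μ^(2)=1; μ^(3)=0; μ^(4)=-3

((0, 1, 0); (0, 2, 2); (0, 0, 2); (2, 0, 0))


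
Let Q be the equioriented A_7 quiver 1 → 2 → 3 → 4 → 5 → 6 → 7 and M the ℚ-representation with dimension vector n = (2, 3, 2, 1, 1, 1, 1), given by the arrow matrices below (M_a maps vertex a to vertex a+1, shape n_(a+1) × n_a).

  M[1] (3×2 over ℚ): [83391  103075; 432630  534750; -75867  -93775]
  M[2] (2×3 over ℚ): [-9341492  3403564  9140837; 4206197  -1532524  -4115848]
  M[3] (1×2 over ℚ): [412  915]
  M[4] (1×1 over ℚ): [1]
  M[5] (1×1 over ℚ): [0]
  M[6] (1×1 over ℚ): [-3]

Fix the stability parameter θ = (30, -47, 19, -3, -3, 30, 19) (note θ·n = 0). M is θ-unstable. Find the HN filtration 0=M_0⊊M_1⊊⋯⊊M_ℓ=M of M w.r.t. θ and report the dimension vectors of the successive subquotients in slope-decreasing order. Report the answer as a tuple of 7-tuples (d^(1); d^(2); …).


Barcode: M ≅ I[1,1], I[1,5], I[2,2], I[2,3], I[6,7]. HN layers by μ_θ (6 steps, strictly decreasing):
  μ^(1)=30; μ^(2)=49/2; μ^(3)=19; μ^(4)=13/3; μ^(5)=-17/2; μ^(6)=-47

((1, 0, 0, 0, 0, 0, 0); (0, 0, 0, 0, 0, 1, 1); (0, 0, 1, 0, 0, 0, 0); (0, 0, 1, 1, 1, 0, 0); (1, 1, 0, 0, 0, 0, 0); (0, 2, 0, 0, 0, 0, 0))


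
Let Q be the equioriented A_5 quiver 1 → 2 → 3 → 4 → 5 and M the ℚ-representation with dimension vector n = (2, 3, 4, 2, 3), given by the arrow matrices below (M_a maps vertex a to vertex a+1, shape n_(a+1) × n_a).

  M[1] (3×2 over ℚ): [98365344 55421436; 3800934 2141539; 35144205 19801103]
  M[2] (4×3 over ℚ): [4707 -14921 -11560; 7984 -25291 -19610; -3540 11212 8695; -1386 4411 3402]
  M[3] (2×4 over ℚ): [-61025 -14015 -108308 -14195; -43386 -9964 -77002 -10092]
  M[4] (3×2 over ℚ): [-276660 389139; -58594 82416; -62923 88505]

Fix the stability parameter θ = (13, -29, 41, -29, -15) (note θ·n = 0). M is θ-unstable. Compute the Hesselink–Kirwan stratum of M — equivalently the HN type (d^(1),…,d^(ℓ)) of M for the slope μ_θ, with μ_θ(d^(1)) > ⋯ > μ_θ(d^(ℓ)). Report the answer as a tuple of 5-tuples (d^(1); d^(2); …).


Interval decomposition of M: I[1,5]^2, I[2,3], I[3,3], I[5,5].
HN type (ℓ=5): μ^(1)=41; μ^(2)=-1; μ^(3)=-8; μ^(4)=-15; μ^(5)=-29

((0, 0, 2, 0, 0); (0, 0, 2, 2, 2); (2, 2, 0, 0, 0); (0, 0, 0, 0, 1); (0, 1, 0, 0, 0))


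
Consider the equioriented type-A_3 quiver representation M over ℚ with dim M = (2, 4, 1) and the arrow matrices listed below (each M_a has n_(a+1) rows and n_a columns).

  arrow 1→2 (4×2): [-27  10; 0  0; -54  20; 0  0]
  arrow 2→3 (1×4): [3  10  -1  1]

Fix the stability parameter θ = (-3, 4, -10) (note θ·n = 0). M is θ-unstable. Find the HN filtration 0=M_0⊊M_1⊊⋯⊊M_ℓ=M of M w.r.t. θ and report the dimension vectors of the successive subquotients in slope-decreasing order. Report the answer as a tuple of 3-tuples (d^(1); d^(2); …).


Barcode: M ≅ I[1,1], I[1,3], I[2,2]^3. HN layers by μ_θ (2 steps, strictly decreasing):
  μ^(1)=4; μ^(2)=-3

((0, 3, 0); (2, 1, 1))


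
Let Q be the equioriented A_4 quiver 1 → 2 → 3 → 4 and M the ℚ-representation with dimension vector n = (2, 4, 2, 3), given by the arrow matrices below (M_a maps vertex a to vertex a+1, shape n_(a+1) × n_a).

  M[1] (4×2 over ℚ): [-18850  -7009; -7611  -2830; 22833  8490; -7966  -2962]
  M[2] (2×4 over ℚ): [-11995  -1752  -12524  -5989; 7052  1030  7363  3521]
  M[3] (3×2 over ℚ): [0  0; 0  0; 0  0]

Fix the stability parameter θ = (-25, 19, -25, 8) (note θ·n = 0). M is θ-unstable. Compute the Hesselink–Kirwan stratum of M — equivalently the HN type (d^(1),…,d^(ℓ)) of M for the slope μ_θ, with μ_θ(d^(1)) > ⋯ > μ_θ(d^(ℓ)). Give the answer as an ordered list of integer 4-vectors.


Barcode: M ≅ I[1,3]^2, I[2,2]^2, I[4,4]^3. HN layers by μ_θ (4 steps, strictly decreasing):
  μ^(1)=19; μ^(2)=8; μ^(3)=-3; μ^(4)=-25

((0, 2, 0, 0); (0, 0, 0, 3); (0, 2, 2, 0); (2, 0, 0, 0))


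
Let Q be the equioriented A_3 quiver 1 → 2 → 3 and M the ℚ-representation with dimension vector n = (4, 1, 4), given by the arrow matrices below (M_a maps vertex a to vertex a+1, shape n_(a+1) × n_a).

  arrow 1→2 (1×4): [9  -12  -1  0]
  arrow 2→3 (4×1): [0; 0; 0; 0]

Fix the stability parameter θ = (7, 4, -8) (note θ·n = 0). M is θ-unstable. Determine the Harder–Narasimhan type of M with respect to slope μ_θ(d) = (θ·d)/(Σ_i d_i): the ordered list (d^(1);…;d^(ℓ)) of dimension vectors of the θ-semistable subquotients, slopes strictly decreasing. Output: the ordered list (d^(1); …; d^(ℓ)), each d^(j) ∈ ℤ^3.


Barcode: M ≅ I[1,1]^3, I[1,2], I[3,3]^4. HN layers by μ_θ (3 steps, strictly decreasing):
  μ^(1)=7; μ^(2)=11/2; μ^(3)=-8

((3, 0, 0); (1, 1, 0); (0, 0, 4))


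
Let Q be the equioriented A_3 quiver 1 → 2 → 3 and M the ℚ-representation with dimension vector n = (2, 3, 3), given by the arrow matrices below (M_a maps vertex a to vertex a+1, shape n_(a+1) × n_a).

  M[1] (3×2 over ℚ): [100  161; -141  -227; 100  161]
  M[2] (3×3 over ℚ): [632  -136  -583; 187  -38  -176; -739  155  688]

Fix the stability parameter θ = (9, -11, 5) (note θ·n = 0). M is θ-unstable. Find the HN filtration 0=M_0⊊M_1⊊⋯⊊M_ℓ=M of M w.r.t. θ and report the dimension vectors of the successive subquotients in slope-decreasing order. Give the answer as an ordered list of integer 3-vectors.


Barcode: M ≅ I[1,3]^2, I[2,3]. HN layers by μ_θ (3 steps, strictly decreasing):
  μ^(1)=5; μ^(2)=-1; μ^(3)=-11

((0, 0, 3); (2, 2, 0); (0, 1, 0))


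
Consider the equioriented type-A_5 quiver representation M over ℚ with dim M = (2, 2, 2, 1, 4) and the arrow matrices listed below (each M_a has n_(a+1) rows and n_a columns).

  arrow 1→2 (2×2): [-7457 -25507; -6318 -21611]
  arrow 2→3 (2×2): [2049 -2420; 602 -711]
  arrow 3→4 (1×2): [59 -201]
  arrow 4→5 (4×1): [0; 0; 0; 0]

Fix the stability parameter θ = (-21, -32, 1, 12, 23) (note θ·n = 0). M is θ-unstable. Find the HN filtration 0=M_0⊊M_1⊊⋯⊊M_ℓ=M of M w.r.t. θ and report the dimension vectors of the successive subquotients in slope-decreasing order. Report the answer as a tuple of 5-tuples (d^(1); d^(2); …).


Via rank(M_{q-1}∘⋯∘M_p): M ≅ I[1,3], I[1,4], I[5,5]^4.
μ_θ-semistable layers: μ^(1)=23; μ^(2)=12; μ^(3)=1; μ^(4)=-53/2

((0, 0, 0, 0, 4); (0, 0, 0, 1, 0); (0, 0, 2, 0, 0); (2, 2, 0, 0, 0))


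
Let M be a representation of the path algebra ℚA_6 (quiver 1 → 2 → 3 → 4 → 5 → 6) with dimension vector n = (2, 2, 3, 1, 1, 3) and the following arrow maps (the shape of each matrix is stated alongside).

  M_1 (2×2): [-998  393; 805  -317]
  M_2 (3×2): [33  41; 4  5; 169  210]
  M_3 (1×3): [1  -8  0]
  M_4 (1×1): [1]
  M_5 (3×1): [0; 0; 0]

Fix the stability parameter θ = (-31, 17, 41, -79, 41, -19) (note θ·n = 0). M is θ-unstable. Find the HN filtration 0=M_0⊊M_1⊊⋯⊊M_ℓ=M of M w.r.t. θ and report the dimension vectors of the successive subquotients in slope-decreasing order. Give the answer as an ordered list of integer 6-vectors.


Via rank(M_{q-1}∘⋯∘M_p): M ≅ I[1,3], I[1,5], I[3,3], I[6,6]^3.
μ_θ-semistable layers: μ^(1)=41; μ^(2)=17; μ^(3)=-7; μ^(4)=-19; μ^(5)=-31

((0, 0, 2, 0, 1, 0); (0, 1, 0, 0, 0, 0); (0, 1, 1, 1, 0, 0); (0, 0, 0, 0, 0, 3); (2, 0, 0, 0, 0, 0))


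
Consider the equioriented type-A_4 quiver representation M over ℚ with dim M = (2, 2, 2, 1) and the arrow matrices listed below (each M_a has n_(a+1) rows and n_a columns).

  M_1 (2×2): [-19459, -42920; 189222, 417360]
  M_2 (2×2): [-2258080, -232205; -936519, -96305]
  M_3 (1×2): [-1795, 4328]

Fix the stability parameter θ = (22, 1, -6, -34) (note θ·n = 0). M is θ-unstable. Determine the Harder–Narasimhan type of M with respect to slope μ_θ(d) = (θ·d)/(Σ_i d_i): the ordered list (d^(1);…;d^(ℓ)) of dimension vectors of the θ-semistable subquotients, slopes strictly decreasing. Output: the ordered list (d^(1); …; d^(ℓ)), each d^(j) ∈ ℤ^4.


Interval decomposition of M: I[1,1], I[1,4], I[2,3].
HN type (ℓ=3): μ^(1)=22; μ^(2)=-5/2; μ^(3)=-17/4

((1, 0, 0, 0); (0, 1, 1, 0); (1, 1, 1, 1))


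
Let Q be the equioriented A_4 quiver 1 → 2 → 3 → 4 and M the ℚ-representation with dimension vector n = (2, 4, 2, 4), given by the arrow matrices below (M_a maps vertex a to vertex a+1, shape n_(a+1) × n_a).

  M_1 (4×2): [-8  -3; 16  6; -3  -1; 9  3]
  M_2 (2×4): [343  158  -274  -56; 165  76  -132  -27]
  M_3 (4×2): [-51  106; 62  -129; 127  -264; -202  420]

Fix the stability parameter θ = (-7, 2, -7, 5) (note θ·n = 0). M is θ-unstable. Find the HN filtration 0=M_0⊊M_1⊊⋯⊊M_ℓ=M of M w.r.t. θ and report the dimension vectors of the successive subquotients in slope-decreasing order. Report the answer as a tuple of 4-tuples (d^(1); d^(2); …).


Barcode: M ≅ I[1,4]^2, I[2,2]^2, I[4,4]^2. HN layers by μ_θ (4 steps, strictly decreasing):
  μ^(1)=5; μ^(2)=2; μ^(3)=-5/2; μ^(4)=-7

((0, 0, 0, 4); (0, 2, 0, 0); (0, 2, 2, 0); (2, 0, 0, 0))


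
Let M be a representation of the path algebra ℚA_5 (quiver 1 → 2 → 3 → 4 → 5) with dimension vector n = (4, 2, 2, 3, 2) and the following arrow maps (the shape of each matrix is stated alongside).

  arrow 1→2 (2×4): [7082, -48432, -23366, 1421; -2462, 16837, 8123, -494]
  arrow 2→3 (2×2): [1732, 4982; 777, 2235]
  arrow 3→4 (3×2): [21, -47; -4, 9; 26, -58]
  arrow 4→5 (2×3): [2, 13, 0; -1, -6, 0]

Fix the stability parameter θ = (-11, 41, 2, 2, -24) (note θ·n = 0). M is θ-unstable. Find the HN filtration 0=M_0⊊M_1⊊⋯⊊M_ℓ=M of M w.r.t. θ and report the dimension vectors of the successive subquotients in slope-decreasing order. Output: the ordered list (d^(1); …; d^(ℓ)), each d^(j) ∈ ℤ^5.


Via rank(M_{q-1}∘⋯∘M_p): M ≅ I[1,1]^2, I[1,5]^2, I[4,4].
μ_θ-semistable layers: μ^(1)=21/4; μ^(2)=2; μ^(3)=-11

((0, 2, 2, 2, 2); (0, 0, 0, 1, 0); (4, 0, 0, 0, 0))


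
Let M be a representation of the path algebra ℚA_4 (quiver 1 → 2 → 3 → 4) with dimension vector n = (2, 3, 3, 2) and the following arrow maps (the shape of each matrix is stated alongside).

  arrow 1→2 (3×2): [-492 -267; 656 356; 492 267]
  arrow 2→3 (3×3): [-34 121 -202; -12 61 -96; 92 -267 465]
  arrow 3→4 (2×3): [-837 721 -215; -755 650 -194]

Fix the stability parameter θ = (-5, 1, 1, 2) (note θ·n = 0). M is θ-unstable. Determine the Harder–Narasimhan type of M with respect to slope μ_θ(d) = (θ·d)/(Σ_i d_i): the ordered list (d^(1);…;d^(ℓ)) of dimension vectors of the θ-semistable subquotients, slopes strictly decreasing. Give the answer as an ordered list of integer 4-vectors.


Interval decomposition of M: I[1,1], I[1,4], I[2,3], I[2,4].
HN type (ℓ=3): μ^(1)=2; μ^(2)=1; μ^(3)=-5

((0, 0, 0, 2); (0, 3, 3, 0); (2, 0, 0, 0))


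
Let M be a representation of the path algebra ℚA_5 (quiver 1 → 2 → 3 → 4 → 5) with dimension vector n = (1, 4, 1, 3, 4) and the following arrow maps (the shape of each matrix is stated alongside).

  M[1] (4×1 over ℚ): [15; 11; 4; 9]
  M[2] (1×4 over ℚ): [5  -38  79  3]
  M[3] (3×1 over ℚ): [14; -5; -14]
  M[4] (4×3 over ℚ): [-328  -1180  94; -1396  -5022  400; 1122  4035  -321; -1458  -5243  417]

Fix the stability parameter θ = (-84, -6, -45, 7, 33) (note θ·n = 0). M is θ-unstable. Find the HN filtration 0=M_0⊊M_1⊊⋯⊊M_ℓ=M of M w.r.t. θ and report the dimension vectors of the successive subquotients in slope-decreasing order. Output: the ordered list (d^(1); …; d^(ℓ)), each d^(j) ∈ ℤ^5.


Barcode: M ≅ I[1,2], I[2,2]^2, I[2,5], I[4,4], I[4,5], I[5,5]^2. HN layers by μ_θ (5 steps, strictly decreasing):
  μ^(1)=33; μ^(2)=7; μ^(3)=-6; μ^(4)=-51/2; μ^(5)=-84

((0, 0, 0, 0, 4); (0, 0, 0, 3, 0); (0, 3, 0, 0, 0); (0, 1, 1, 0, 0); (1, 0, 0, 0, 0))


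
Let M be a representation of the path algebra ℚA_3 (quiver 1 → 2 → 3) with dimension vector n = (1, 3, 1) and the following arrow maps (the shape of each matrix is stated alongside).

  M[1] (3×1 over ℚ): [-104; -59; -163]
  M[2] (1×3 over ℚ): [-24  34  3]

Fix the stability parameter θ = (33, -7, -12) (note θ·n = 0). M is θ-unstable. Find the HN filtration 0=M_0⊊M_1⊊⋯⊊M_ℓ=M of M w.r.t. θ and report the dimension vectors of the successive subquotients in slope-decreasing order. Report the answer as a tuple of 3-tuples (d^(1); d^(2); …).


Via rank(M_{q-1}∘⋯∘M_p): M ≅ I[1,3], I[2,2]^2.
μ_θ-semistable layers: μ^(1)=14/3; μ^(2)=-7

((1, 1, 1); (0, 2, 0))


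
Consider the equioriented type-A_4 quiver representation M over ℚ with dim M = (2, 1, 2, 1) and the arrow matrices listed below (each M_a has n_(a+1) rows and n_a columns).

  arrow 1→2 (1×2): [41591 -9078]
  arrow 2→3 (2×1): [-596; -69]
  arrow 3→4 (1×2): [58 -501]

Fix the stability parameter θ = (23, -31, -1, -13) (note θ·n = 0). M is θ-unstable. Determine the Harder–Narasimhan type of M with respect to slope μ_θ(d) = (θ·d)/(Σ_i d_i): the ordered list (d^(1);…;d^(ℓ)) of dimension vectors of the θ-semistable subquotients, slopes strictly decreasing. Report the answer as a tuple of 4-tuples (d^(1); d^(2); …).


Via rank(M_{q-1}∘⋯∘M_p): M ≅ I[1,1], I[1,4], I[3,3].
μ_θ-semistable layers: μ^(1)=23; μ^(2)=-1; μ^(3)=-11/2

((1, 0, 0, 0); (0, 0, 1, 0); (1, 1, 1, 1))


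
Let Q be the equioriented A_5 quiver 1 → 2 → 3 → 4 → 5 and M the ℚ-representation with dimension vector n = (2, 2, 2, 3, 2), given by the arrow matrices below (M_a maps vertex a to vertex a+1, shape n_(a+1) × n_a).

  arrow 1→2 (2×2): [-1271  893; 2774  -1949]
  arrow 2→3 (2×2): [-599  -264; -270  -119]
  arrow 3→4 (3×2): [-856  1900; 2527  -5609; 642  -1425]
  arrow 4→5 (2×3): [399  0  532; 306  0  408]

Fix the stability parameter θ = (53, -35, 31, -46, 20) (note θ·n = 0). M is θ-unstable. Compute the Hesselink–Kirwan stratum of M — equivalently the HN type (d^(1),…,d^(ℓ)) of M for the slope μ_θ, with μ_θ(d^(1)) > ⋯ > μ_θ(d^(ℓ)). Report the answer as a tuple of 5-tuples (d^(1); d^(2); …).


Barcode: M ≅ I[1,4]^2, I[4,5], I[5,5]. HN layers by μ_θ (3 steps, strictly decreasing):
  μ^(1)=20; μ^(2)=3/4; μ^(3)=-46

((0, 0, 0, 0, 2); (2, 2, 2, 2, 0); (0, 0, 0, 1, 0))


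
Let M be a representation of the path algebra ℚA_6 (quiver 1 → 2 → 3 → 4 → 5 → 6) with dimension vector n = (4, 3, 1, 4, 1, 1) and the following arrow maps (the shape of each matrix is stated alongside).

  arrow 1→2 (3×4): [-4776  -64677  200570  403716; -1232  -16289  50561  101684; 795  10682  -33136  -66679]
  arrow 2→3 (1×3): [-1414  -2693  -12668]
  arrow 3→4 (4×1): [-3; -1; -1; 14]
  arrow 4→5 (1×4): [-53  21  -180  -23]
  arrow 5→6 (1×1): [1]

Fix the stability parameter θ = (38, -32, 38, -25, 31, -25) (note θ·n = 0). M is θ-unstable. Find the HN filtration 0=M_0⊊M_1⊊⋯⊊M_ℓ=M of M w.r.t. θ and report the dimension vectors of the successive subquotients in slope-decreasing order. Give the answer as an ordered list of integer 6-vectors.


Via rank(M_{q-1}∘⋯∘M_p): M ≅ I[1,1], I[1,2]^2, I[1,6], I[4,4]^3.
μ_θ-semistable layers: μ^(1)=38; μ^(2)=19/4; μ^(3)=3; μ^(4)=-25

((1, 0, 0, 0, 0, 0); (0, 0, 1, 1, 1, 1); (3, 3, 0, 0, 0, 0); (0, 0, 0, 3, 0, 0))


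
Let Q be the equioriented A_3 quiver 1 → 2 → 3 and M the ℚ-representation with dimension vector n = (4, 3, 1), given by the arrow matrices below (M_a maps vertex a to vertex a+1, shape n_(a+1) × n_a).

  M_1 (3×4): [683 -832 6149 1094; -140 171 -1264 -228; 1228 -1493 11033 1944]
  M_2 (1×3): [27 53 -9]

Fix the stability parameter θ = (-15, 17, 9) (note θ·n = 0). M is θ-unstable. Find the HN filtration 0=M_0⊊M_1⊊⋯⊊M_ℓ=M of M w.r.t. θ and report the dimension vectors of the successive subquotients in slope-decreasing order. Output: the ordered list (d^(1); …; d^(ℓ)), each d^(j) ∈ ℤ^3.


Barcode: M ≅ I[1,1], I[1,2]^2, I[1,3]. HN layers by μ_θ (3 steps, strictly decreasing):
  μ^(1)=17; μ^(2)=13; μ^(3)=-15

((0, 2, 0); (0, 1, 1); (4, 0, 0))


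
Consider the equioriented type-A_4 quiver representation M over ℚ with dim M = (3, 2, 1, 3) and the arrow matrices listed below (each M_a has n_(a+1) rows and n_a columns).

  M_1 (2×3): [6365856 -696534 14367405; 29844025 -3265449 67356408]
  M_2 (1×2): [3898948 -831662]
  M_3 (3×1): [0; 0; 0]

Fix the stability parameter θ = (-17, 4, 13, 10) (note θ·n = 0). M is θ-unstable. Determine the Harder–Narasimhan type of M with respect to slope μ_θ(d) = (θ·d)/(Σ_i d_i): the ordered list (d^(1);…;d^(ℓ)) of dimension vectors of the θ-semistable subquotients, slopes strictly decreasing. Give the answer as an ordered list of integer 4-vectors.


Barcode: M ≅ I[1,1], I[1,2], I[1,3], I[4,4]^3. HN layers by μ_θ (4 steps, strictly decreasing):
  μ^(1)=13; μ^(2)=10; μ^(3)=4; μ^(4)=-17

((0, 0, 1, 0); (0, 0, 0, 3); (0, 2, 0, 0); (3, 0, 0, 0))


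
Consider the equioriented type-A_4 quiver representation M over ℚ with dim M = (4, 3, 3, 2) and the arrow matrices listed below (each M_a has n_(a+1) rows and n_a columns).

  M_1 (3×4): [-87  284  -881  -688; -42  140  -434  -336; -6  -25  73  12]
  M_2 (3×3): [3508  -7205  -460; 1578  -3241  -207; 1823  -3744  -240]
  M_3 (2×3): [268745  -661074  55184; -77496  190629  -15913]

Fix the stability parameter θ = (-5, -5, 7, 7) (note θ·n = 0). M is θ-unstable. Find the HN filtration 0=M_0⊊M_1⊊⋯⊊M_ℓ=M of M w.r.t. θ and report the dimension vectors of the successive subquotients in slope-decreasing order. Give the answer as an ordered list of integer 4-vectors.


Barcode: M ≅ I[1,1]^2, I[1,3], I[1,4], I[2,4]. HN layers by μ_θ (2 steps, strictly decreasing):
  μ^(1)=7; μ^(2)=-5

((0, 0, 3, 2); (4, 3, 0, 0))


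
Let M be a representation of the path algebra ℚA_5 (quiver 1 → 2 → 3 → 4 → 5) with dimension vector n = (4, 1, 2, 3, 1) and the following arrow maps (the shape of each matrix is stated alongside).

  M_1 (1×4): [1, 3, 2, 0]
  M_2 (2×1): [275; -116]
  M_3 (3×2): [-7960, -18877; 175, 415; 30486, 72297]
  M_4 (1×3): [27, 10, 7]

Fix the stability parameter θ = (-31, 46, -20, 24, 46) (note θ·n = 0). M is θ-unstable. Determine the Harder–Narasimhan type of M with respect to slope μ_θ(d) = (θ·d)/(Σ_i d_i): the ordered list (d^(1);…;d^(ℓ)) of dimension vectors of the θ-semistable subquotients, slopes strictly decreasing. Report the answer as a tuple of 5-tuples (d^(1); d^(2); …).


Barcode: M ≅ I[1,1]^3, I[1,4], I[3,5], I[4,4]. HN layers by μ_θ (5 steps, strictly decreasing):
  μ^(1)=46; μ^(2)=24; μ^(3)=13; μ^(4)=-20; μ^(5)=-31

((0, 0, 0, 0, 1); (0, 0, 0, 3, 0); (0, 1, 1, 0, 0); (0, 0, 1, 0, 0); (4, 0, 0, 0, 0))


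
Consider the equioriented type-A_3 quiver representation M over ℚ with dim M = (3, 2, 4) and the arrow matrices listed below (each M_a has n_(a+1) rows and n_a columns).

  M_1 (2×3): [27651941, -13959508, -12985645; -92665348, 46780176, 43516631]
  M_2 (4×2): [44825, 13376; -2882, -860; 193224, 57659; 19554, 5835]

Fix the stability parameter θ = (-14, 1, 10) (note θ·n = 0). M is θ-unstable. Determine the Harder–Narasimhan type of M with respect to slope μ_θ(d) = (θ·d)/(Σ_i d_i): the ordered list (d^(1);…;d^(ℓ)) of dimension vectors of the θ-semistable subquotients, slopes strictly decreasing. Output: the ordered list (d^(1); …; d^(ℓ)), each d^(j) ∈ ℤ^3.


Barcode: M ≅ I[1,1], I[1,3]^2, I[3,3]^2. HN layers by μ_θ (3 steps, strictly decreasing):
  μ^(1)=10; μ^(2)=1; μ^(3)=-14

((0, 0, 4); (0, 2, 0); (3, 0, 0))


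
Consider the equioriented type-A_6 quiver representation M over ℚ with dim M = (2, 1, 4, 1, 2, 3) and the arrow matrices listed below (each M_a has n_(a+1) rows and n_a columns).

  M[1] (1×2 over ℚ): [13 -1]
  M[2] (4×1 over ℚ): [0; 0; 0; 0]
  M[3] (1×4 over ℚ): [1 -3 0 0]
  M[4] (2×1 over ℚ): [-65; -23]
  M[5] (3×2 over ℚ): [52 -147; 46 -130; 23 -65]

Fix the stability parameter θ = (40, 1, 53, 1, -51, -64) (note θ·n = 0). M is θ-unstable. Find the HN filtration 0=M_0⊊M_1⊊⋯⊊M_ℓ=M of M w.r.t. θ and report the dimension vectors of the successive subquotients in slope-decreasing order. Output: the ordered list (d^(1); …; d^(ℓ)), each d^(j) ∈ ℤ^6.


Via rank(M_{q-1}∘⋯∘M_p): M ≅ I[1,1], I[1,2], I[3,3]^3, I[3,6], I[5,6], I[6,6].
μ_θ-semistable layers: μ^(1)=53; μ^(2)=40; μ^(3)=41/2; μ^(4)=-61/4; μ^(5)=-115/2; μ^(6)=-64

((0, 0, 3, 0, 0, 0); (1, 0, 0, 0, 0, 0); (1, 1, 0, 0, 0, 0); (0, 0, 1, 1, 1, 1); (0, 0, 0, 0, 1, 1); (0, 0, 0, 0, 0, 1))


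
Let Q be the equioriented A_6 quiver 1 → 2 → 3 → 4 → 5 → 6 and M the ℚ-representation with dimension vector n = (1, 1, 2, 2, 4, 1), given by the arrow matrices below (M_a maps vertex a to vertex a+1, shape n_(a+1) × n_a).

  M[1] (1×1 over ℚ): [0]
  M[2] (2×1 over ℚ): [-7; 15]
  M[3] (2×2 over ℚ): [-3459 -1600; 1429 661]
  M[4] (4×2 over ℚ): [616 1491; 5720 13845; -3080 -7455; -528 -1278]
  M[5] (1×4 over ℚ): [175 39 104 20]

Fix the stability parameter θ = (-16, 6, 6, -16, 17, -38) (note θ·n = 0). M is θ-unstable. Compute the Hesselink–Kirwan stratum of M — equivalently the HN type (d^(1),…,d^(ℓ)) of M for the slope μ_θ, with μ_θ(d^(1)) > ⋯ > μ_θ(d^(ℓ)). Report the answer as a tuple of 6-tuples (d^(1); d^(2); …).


Interval decomposition of M: I[1,1], I[2,4], I[3,5], I[5,5]^2, I[5,6].
HN type (ℓ=5): μ^(1)=17; μ^(2)=-4/3; μ^(3)=-5; μ^(4)=-21/2; μ^(5)=-16

((0, 0, 0, 0, 3, 0); (0, 1, 1, 1, 0, 0); (0, 0, 1, 1, 0, 0); (0, 0, 0, 0, 1, 1); (1, 0, 0, 0, 0, 0))


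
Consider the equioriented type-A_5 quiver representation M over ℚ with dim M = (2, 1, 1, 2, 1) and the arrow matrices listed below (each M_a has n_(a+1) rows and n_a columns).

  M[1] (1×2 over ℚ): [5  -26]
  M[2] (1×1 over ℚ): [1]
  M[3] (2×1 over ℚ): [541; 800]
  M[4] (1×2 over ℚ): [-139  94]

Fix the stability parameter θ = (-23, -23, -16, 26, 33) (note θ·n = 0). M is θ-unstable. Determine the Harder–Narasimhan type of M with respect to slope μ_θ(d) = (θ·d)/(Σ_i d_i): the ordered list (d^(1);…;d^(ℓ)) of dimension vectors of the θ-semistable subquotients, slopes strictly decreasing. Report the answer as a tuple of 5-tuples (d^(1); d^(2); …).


Barcode: M ≅ I[1,1], I[1,5], I[4,4]. HN layers by μ_θ (4 steps, strictly decreasing):
  μ^(1)=33; μ^(2)=26; μ^(3)=-16; μ^(4)=-23

((0, 0, 0, 0, 1); (0, 0, 0, 2, 0); (0, 0, 1, 0, 0); (2, 1, 0, 0, 0))
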